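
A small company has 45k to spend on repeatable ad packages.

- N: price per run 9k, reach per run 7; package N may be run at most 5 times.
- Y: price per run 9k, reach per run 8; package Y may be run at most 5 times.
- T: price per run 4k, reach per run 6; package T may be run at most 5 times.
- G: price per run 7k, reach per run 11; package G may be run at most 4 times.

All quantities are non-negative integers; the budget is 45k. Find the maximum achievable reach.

68

G has the best ratio (11/7); taking only G gives at most 4×11 = 44 (stopped by the supply cap of 4).
Mixing does better — 4×T and 4×G: price 44 ≤ 45, reach 4·6 + 4·11 = 68.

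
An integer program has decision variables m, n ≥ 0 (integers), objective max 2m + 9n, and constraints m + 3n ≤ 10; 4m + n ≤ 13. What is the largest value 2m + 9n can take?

(m,n)=(1,3): 1·1+3·3=10≤10, 4·1+1·3=7≤13, objective 29.
(m,n)=(0,3): 1·0+3·3=9≤10, 4·0+1·3=3≤13, objective 27.
(m,n)=(2,2): 1·2+3·2=8≤10, 4·2+1·2=10≤13, objective 22.
No feasible integer point exceeds 29.

29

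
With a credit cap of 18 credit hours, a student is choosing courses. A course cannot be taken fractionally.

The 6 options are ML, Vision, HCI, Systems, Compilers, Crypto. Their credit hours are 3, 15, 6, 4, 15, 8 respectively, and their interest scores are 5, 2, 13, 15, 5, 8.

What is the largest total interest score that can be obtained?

36

Take HCI, Systems, and Crypto: credit hours 6 + 4 + 8 = 18 ≤ 18, interest score 13 + 15 + 8 = 36.
No other feasible combination does better.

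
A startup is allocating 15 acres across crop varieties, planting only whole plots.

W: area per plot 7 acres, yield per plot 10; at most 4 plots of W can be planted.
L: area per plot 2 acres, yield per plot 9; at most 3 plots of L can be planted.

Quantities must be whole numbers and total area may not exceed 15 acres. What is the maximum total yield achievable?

L has the best ratio (9/2); taking only L gives at most 3×9 = 27 (stopped by the supply cap of 3).
Mixing does better — 1×W and 3×L: area 13 ≤ 15, yield 1·10 + 3·9 = 37.

37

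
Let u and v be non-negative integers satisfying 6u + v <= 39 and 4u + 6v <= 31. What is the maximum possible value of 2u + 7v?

35

The continuous relaxation peaks at (0, 5.17) with value 36.17; rounding to a feasible lattice point costs some objective.
(u,v)=(0,5): 6·0+1·5=5≤39, 4·0+6·5=30≤31, objective 35.
(u,v)=(1,4): 6·1+1·4=10≤39, 4·1+6·4=28≤31, objective 30.
(u,v)=(0,4): 6·0+1·4=4≤39, 4·0+6·4=24≤31, objective 28.
Maximum is 35 at (u,v)=(0,5).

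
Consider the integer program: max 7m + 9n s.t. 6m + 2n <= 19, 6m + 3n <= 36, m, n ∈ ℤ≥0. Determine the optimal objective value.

Relaxing integrality, the LP optimum is 85.50 at (m,n) = (0, 9.5), which is not an integer point.
(m,n)=(0,9): 6·0+2·9=18≤19, 6·0+3·9=27≤36, objective 81.
(m,n)=(0,8): 6·0+2·8=16≤19, 6·0+3·8=24≤36, objective 72.
Maximum is 81 at (m,n)=(0,9).

81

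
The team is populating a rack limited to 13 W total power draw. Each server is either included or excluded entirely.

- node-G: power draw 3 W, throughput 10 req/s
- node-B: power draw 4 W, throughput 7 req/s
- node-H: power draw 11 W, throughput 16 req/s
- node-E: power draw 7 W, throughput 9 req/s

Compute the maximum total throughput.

19

This is an integer program with binary decision variables.
Take node-G and node-E: power draw 3 + 7 = 10 ≤ 13, throughput 10 + 9 = 19.
No other feasible combination does better.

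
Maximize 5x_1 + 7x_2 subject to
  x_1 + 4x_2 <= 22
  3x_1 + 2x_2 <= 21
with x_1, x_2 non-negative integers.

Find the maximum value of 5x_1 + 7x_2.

48

(x_1,x_2)=(4,4): 1·4+4·4=20≤22, 3·4+2·4=20≤21, objective 48.
(x_1,x_2)=(5,3): 1·5+4·3=17≤22, 3·5+2·3=21≤21, objective 46.
(x_1,x_2)=(3,4): 1·3+4·4=19≤22, 3·3+2·4=17≤21, objective 43.
(x_1,x_2)=(4,3): 1·4+4·3=16≤22, 3·4+2·3=18≤21, objective 41.
The best lattice point is (4,4), giving 48.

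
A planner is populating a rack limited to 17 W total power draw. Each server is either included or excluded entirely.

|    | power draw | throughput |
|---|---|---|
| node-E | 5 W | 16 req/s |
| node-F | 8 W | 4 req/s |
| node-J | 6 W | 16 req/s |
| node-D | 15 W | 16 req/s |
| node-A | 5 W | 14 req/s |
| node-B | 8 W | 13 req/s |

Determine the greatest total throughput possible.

46

node-E + node-J + node-A: power draw 5 + 6 + 5 = 16 ≤ 17, throughput 16 + 16 + 14 = 46.
node-E + node-J: power draw 5 + 6 = 11 ≤ 17, throughput 16 + 16 = 32.
Best is node-E, node-J, and node-A with total throughput 46.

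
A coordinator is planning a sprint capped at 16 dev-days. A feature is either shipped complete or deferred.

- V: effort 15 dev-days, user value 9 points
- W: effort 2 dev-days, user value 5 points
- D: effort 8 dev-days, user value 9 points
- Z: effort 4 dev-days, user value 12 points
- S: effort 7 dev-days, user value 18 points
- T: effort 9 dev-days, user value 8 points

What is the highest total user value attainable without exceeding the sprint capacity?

35

Z + S: effort 4 + 7 = 11 ≤ 16, user value 12 + 18 = 30.
W + Z + S: effort 2 + 4 + 7 = 13 ≤ 16, user value 5 + 12 + 18 = 35.
D + S: effort 8 + 7 = 15 ≤ 16, user value 9 + 18 = 27.
Best is W, Z, and S with total user value 35.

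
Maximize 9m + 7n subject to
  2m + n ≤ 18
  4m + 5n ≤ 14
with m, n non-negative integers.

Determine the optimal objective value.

27

The continuous relaxation peaks at (3.5, 0) with value 31.50; rounding to a feasible lattice point costs some objective.
(m,n)=(3,0): 2·3+1·0=6≤18, 4·3+5·0=12≤14, objective 27.
(m,n)=(2,1): 2·2+1·1=5≤18, 4·2+5·1=13≤14, objective 25.
(m,n)=(2,0): 2·2+1·0=4≤18, 4·2+5·0=8≤14, objective 18.
No feasible integer point exceeds 27.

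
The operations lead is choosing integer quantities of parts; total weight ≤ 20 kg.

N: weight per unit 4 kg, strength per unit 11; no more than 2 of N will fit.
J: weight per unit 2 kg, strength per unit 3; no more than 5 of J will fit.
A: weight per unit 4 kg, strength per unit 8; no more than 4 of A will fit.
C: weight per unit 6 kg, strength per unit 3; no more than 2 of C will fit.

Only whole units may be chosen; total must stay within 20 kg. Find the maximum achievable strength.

46

N has the best ratio (11/4); taking only N gives at most 2×11 = 22 (stopped by the supply cap of 2).
Mixing does better — 2×N and 3×A: weight 20 ≤ 20, strength 2·11 + 3·8 = 46.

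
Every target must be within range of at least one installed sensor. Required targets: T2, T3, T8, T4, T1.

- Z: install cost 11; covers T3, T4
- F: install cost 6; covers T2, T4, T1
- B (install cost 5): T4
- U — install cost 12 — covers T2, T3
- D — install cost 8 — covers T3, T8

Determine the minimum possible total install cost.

14

This is a weighted set-cover instance.
Choose F and D: together they cover T2, T3, T8, T4, T1 — every target.
Total install cost: 6 + 8 = 14.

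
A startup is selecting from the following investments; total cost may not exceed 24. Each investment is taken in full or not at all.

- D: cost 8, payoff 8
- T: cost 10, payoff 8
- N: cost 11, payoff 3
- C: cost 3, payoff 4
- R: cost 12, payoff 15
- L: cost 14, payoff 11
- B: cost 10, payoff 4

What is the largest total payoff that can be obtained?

27

Allowing fractional choices, the relaxed optimum would be about 27.8, but investments are indivisible.
D + R: cost 8 + 12 = 20 ≤ 24, payoff 8 + 15 = 23.
T + R: cost 10 + 12 = 22 ≤ 24, payoff 8 + 15 = 23.
D + C + R: cost 8 + 3 + 12 = 23 ≤ 24, payoff 8 + 4 + 15 = 27.
Best is D, C, and R with total payoff 27.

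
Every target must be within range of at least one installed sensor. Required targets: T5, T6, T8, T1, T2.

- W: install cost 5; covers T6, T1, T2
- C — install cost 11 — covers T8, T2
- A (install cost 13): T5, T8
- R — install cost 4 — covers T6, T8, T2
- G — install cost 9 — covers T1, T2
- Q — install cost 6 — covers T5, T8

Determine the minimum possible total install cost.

11

Choose W and Q: together they cover T5, T6, T8, T1, T2 — every target.
Total install cost: 5 + 6 = 11.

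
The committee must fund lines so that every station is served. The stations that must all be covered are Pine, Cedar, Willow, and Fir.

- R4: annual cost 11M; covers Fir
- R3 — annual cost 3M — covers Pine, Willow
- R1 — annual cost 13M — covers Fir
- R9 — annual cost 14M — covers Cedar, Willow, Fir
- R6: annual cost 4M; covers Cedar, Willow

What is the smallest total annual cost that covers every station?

17

The greedy cost-per-new-station heuristic would pick R3, R6, and R4 for 18, but a cheaper cover exists.
Choose R3 and R9: together they cover Pine, Cedar, Willow, Fir — every station.
Total annual cost: 3 + 14 = 17.
No cover costs less than 17.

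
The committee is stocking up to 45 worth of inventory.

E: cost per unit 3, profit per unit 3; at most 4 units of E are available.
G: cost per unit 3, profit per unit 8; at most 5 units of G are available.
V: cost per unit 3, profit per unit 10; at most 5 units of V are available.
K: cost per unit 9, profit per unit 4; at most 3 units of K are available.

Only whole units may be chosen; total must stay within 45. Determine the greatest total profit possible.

Take 4×E, 5×G, and 5×V: cost 42 ≤ 45, profit 4·3 + 5·8 + 5·10 = 102.
V has the best ratio (10/3) and is taken to its limit of 5; remaining capacity is filled optimally with the others.

102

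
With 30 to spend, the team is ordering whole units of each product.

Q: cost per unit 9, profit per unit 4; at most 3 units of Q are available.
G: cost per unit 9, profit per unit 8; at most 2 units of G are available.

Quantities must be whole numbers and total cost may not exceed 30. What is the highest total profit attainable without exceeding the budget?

Take 1×Q and 2×G: cost 27 ≤ 30, profit 1·4 + 2·8 = 20.
G has the best ratio (8/9) and is taken to its limit of 2; remaining capacity is filled optimally with the others.

20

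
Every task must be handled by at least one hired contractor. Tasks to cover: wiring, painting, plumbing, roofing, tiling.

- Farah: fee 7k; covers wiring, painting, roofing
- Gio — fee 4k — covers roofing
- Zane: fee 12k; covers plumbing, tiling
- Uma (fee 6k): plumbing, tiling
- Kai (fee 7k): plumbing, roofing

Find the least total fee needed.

13

Choose Farah and Uma: together they cover wiring, painting, plumbing, roofing, tiling — every task.
Total fee: 7 + 6 = 13.
No cover costs less than 13.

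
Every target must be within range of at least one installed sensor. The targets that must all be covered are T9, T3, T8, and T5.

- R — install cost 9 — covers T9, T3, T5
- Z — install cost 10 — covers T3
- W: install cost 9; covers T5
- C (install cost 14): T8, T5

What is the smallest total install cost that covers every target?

23

Choose R and C: together they cover T9, T3, T8, T5 — every target.
Total install cost: 9 + 14 = 23.
No cover costs less than 23.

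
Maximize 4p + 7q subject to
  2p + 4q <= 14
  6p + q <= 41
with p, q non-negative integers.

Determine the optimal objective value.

27

The continuous relaxation peaks at (6.82, 0.0909) with value 27.91; rounding to a feasible lattice point costs some objective.
(p,q)=(5,1) is feasible, giving 27.
(p,q)=(6,0) is feasible, giving 24.
(p,q)=(4,1) is feasible, giving 23.
The best lattice point is (5,1), giving 27.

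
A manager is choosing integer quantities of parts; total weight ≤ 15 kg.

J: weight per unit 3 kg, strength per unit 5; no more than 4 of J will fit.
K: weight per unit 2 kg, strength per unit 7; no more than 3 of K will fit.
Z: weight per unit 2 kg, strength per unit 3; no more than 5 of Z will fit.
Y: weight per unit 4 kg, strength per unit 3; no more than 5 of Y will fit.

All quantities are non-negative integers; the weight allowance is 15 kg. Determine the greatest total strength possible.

This is a bounded integer knapsack.
K has the best ratio (7/2); taking only K gives at most 3×7 = 21 (stopped by the supply cap of 3).
Mixing does better — 3×J and 3×K: weight 15 ≤ 15, strength 3·5 + 3·7 = 36.

36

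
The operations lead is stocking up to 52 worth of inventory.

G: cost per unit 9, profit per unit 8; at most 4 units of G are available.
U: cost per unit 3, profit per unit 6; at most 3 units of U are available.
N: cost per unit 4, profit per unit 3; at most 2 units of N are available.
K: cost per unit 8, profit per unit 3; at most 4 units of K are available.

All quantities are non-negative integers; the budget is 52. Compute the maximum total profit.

This is a bounded integer knapsack.
4×G, 3×U, and 1×N: cost 49 ≤ 52, profit 4·8 + 3·6 + 1·3 = 53.
3×G, 3×U, 2×N, and 1×K: cost 52 ≤ 52, profit 3·8 + 3·6 + 2·3 + 1·3 = 51.
Best is 53.

53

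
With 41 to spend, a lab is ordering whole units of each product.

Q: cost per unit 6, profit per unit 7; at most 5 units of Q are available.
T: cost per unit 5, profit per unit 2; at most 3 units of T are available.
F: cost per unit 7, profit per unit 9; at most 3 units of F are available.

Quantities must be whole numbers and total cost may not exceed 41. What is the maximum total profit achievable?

This is a bounded integer knapsack.
3×Q and 3×F: cost 39 ≤ 41, profit 3·7 + 3·9 = 48.
4×Q and 2×F: cost 38 ≤ 41, profit 4·7 + 2·9 = 46.
Best is 48.

48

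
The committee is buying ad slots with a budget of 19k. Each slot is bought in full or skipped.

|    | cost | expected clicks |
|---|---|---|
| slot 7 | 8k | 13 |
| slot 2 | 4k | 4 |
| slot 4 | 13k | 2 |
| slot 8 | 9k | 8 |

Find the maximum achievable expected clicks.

21

Treat it as a binary knapsack problem.
Take slot 7 and slot 8: cost 8 + 9 = 17 ≤ 19, expected clicks 13 + 8 = 21.
No other feasible combination does better.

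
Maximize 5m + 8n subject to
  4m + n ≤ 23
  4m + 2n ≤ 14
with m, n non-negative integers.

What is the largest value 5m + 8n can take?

56

(m,n)=(0,7) is feasible, giving 56.
(m,n)=(0,6) is feasible, giving 48.
No feasible integer point exceeds 56.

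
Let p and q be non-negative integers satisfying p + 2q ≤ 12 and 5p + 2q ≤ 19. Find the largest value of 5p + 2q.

19

(p,q)=(3,2): 1·3+2·2=7≤12, 5·3+2·2=19≤19, objective 19.
(p,q)=(3,1): 1·3+2·1=5≤12, 5·3+2·1=17≤19, objective 17.
(p,q)=(2,3): 1·2+2·3=8≤12, 5·2+2·3=16≤19, objective 16.
The best lattice point is (3,2), giving 19.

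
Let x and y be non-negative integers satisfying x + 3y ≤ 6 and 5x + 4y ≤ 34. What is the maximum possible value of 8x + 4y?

48

(x,y)=(6,0): 1·6+3·0=6≤6, 5·6+4·0=30≤34, objective 48.
(x,y)=(5,0): 1·5+3·0=5≤6, 5·5+4·0=25≤34, objective 40.
The best lattice point is (6,0), giving 48.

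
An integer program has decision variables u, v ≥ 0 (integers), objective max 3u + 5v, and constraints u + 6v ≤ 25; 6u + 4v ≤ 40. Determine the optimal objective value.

(u,v)=(4,3): 1·4+6·3=22≤25, 6·4+4·3=36≤40, objective 27.
(u,v)=(5,2): 1·5+6·2=17≤25, 6·5+4·2=38≤40, objective 25.
(u,v)=(3,3): 1·3+6·3=21≤25, 6·3+4·3=30≤40, objective 24.
(u,v)=(4,2): 1·4+6·2=16≤25, 6·4+4·2=32≤40, objective 22.
Maximum is 27 at (u,v)=(4,3).

27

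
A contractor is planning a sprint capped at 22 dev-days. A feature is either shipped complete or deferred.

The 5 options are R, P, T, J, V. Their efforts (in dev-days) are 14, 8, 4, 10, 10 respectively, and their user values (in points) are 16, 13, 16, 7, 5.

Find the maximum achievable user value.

36

Allowing fractional choices, the relaxed optimum would be about 40.4, but features are indivisible.
R + T: effort 14 + 4 = 18 ≤ 22, user value 16 + 16 = 32.
P + T + J: effort 8 + 4 + 10 = 22 ≤ 22, user value 13 + 16 + 7 = 36.
P + T + V: effort 8 + 4 + 10 = 22 ≤ 22, user value 13 + 16 + 5 = 34.
Best is P, T, and J with total user value 36.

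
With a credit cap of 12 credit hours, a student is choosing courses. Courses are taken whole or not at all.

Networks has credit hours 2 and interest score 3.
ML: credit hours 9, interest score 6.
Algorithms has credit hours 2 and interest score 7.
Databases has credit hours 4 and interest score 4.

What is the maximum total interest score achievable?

14

ML + Algorithms: credit hours 9 + 2 = 11 ≤ 12, interest score 6 + 7 = 13.
Networks + Algorithms + Databases: credit hours 2 + 2 + 4 = 8 ≤ 12, interest score 3 + 7 + 4 = 14.
Best is Networks, Algorithms, and Databases with total interest score 14.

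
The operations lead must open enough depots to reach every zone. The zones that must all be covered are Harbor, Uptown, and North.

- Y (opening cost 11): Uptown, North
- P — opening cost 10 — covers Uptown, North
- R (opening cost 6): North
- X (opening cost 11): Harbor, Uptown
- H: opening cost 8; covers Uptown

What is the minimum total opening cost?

This is an integer covering problem.
The greedy cost-per-new-zone heuristic would pick P and X for 21, but a cheaper cover exists.
Choose R and X: together they cover Harbor, Uptown, North — every zone.
Total opening cost: 6 + 11 = 17.
No cover costs less than 17.

17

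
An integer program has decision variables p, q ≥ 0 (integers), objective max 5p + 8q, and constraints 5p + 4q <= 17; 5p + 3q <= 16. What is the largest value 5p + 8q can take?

32

(p,q)=(0,4) is feasible, giving 32.
(p,q)=(1,3) is feasible, giving 29.
(p,q)=(0,3) is feasible, giving 24.
The best lattice point is (0,4), giving 32.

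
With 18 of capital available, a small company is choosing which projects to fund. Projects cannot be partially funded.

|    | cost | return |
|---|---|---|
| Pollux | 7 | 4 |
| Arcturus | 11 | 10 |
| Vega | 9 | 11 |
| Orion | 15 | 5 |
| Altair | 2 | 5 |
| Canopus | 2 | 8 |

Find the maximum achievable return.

This is an integer program with binary decision variables.
Allowing fractional choices, the relaxed optimum would be about 28.5, but projects are indivisible.
Vega + Altair + Canopus: cost 9 + 2 + 2 = 13 ≤ 18, return 11 + 5 + 8 = 24.
Pollux + Vega + Canopus: cost 7 + 9 + 2 = 18 ≤ 18, return 4 + 11 + 8 = 23.
Arcturus + Altair + Canopus: cost 11 + 2 + 2 = 15 ≤ 18, return 10 + 5 + 8 = 23.
Best is Vega, Altair, and Canopus with total return 24.

24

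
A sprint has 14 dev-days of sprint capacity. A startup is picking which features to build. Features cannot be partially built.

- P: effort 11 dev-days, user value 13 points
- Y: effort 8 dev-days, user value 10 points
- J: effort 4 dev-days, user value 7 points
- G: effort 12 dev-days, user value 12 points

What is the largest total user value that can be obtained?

17

Y + J: effort 8 + 4 = 12 ≤ 14, user value 10 + 7 = 17.
G: effort 12 ≤ 14, user value 12.
P: effort 11 ≤ 14, user value 13.
Best is Y and J with total user value 17.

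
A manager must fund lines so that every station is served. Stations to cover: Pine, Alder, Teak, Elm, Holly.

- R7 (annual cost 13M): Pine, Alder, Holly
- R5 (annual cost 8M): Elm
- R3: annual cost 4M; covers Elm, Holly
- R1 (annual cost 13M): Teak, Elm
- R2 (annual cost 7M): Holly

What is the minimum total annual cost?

26

The greedy cost-per-new-station heuristic would pick R3, R7, and R1 for 30, but a cheaper cover exists.
Choose R7 and R1: together they cover Pine, Alder, Teak, Elm, Holly — every station.
Total annual cost: 13 + 13 = 26.
No cover costs less than 26.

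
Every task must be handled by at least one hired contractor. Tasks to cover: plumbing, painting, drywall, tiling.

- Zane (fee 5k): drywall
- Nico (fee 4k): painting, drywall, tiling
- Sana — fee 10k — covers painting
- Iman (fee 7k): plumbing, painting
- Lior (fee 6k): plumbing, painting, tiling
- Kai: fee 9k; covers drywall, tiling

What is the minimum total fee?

10

This is a weighted set-cover instance.
Choose Nico and Lior: together they cover plumbing, painting, drywall, tiling — every task.
Total fee: 4 + 6 = 10.
No cover costs less than 10.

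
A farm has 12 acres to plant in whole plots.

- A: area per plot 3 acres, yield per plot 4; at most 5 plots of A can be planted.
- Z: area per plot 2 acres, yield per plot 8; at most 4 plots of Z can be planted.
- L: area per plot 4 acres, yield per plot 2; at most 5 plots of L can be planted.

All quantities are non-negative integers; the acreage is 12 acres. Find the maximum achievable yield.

36

Z has the best ratio (8/2); taking only Z gives at most 4×8 = 32 (stopped by the supply cap of 4).
Mixing does better — 1×A and 4×Z: area 11 ≤ 12, yield 1·4 + 4·8 = 36.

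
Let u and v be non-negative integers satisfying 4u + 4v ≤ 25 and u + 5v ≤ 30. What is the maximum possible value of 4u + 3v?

24

(u,v)=(6,0): 4·6+4·0=24≤25, 1·6+5·0=6≤30, objective 24.
(u,v)=(5,1): 4·5+4·1=24≤25, 1·5+5·1=10≤30, objective 23.
(u,v)=(5,0): 4·5+4·0=20≤25, 1·5+5·0=5≤30, objective 20.
The best lattice point is (6,0), giving 24.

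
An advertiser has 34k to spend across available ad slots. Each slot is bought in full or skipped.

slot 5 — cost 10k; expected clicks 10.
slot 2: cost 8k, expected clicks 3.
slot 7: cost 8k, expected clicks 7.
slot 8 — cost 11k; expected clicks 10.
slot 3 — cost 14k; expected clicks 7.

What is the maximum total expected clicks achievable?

This is an integer program with binary decision variables.
Allowing fractional choices, the relaxed optimum would be about 29.5, but ad slots are indivisible.
slot 7 + slot 8 + slot 3: cost 8 + 11 + 14 = 33 ≤ 34, expected clicks 7 + 10 + 7 = 24.
slot 5 + slot 7 + slot 8: cost 10 + 8 + 11 = 29 ≤ 34, expected clicks 10 + 7 + 10 = 27.
slot 5 + slot 7 + slot 3: cost 10 + 8 + 14 = 32 ≤ 34, expected clicks 10 + 7 + 7 = 24.
Best is slot 5, slot 7, and slot 8 with total expected clicks 27.

27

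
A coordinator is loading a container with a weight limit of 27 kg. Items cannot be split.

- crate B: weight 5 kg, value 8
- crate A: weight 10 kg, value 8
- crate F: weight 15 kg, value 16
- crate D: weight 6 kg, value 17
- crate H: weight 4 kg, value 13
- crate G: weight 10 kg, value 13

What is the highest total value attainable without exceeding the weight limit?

51

crate B + crate A + crate D + crate H: weight 5 + 10 + 6 + 4 = 25 ≤ 27, value 8 + 8 + 17 + 13 = 46.
crate B + crate D + crate H + crate G: weight 5 + 6 + 4 + 10 = 25 ≤ 27, value 8 + 17 + 13 + 13 = 51.
Best is crate B, crate D, crate H, and crate G with total value 51.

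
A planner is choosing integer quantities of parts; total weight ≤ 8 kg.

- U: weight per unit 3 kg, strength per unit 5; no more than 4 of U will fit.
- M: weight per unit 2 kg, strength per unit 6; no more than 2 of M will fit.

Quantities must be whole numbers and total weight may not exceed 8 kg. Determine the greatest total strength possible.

This is a bounded integer knapsack.
M has the best ratio (6/2); taking only M gives at most 2×6 = 12 (stopped by the supply cap of 2).
Mixing does better — 1×U and 2×M: weight 7 ≤ 8, strength 1·5 + 2·6 = 17.

17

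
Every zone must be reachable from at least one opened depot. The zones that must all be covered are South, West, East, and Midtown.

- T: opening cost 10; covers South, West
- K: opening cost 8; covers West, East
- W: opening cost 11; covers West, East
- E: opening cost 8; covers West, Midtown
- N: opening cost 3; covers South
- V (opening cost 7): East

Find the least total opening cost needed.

18

This is a weighted set-cover instance.
The greedy cost-per-new-zone heuristic would pick N, K, and E for 19, but a cheaper cover exists.
Choose E, N, and V: together they cover South, West, East, Midtown — every zone.
Total opening cost: 8 + 3 + 7 = 18.
No cover costs less than 18.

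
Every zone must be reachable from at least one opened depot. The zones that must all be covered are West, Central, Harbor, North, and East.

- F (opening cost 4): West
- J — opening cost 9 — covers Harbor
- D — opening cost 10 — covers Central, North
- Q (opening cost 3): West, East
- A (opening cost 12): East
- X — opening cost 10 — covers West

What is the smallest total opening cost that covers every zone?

Choose J, D, and Q: together they cover West, Central, Harbor, North, East — every zone.
Total opening cost: 9 + 10 + 3 = 22.
No cover costs less than 22.

22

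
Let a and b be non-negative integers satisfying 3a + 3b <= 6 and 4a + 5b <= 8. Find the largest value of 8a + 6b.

16

(a,b)=(2,0): 3·2+3·0=6≤6, 4·2+5·0=8≤8, objective 16.
(a,b)=(1,0): 3·1+3·0=3≤6, 4·1+5·0=4≤8, objective 8.
No feasible integer point exceeds 16.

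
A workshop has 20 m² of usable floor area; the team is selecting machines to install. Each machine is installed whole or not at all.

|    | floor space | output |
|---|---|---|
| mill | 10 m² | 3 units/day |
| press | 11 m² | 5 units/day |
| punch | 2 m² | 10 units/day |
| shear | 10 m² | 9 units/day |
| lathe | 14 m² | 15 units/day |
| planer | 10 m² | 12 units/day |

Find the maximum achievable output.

25

Take punch and lathe: floor space 2 + 14 = 16 ≤ 20, output 10 + 15 = 25.
No other feasible combination does better.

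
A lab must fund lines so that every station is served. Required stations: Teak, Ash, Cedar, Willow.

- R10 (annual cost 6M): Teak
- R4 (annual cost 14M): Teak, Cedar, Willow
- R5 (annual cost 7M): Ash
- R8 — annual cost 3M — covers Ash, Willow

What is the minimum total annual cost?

17

Choose R4 and R8: together they cover Teak, Ash, Cedar, Willow — every station.
Total annual cost: 14 + 3 = 17.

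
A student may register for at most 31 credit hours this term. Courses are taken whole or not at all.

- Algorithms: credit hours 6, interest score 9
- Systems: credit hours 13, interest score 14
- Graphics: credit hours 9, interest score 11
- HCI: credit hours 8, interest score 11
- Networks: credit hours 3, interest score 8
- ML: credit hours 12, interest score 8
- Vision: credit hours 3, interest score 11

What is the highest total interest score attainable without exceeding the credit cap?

50

Take Algorithms, Graphics, HCI, Networks, and Vision: credit hours 6 + 9 + 8 + 3 + 3 = 29 ≤ 31, interest score 9 + 11 + 11 + 8 + 11 = 50.
No other feasible combination does better.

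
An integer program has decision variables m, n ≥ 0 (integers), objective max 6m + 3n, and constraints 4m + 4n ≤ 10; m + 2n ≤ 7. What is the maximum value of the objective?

Relaxing integrality, the LP optimum is 15.00 at (m,n) = (2.5, 0), which is not an integer point.
(m,n)=(2,0): 4·2+4·0=8≤10, 1·2+2·0=2≤7, objective 12.
(m,n)=(1,1): 4·1+4·1=8≤10, 1·1+2·1=3≤7, objective 9.
(m,n)=(1,0): 4·1+4·0=4≤10, 1·1+2·0=1≤7, objective 6.
Maximum is 12 at (m,n)=(2,0).

12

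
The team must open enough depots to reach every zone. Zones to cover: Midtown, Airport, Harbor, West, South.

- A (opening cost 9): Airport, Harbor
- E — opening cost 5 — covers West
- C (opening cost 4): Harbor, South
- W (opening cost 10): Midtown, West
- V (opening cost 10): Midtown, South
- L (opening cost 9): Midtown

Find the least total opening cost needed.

Choose A, C, and W: together they cover Midtown, Airport, Harbor, West, South — every zone.
Total opening cost: 9 + 4 + 10 = 23.

23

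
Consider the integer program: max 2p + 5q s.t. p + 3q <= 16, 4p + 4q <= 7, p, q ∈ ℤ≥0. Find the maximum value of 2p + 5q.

5

Relaxing integrality, the LP optimum is 8.75 at (p,q) = (0, 1.75), which is not an integer point.
(p,q)=(0,1) is feasible, giving 5.
(p,q)=(1,0) is feasible, giving 2.
(p,q)=(0,0) is feasible, giving 0.
The best lattice point is (0,1), giving 5.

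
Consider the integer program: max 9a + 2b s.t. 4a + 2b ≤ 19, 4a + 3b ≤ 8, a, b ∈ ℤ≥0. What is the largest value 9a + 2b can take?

18

(a,b)=(2,0): 4·2+2·0=8≤19, 4·2+3·0=8≤8, objective 18.
(a,b)=(1,1): 4·1+2·1=6≤19, 4·1+3·1=7≤8, objective 11.
(a,b)=(1,0): 4·1+2·0=4≤19, 4·1+3·0=4≤8, objective 9.
No feasible integer point exceeds 18.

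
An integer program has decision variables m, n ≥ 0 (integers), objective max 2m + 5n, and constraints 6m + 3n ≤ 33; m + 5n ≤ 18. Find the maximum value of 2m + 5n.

21

(m,n)=(3,3): 6·3+3·3=27≤33, 1·3+5·3=18≤18, objective 21.
(m,n)=(2,3): 6·2+3·3=21≤33, 1·2+5·3=17≤18, objective 19.
(m,n)=(4,2): 6·4+3·2=30≤33, 1·4+5·2=14≤18, objective 18.
(m,n)=(3,2): 6·3+3·2=24≤33, 1·3+5·2=13≤18, objective 16.
No feasible integer point exceeds 21.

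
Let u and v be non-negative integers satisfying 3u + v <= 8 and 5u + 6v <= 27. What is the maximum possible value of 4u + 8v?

32

Relaxing integrality, the LP optimum is 36.00 at (u,v) = (0, 4.5), which is not an integer point.
(u,v)=(0,4): 3·0+1·4=4≤8, 5·0+6·4=24≤27, objective 32.
(u,v)=(1,3): 3·1+1·3=6≤8, 5·1+6·3=23≤27, objective 28.
(u,v)=(0,3): 3·0+1·3=3≤8, 5·0+6·3=18≤27, objective 24.
No feasible integer point exceeds 32.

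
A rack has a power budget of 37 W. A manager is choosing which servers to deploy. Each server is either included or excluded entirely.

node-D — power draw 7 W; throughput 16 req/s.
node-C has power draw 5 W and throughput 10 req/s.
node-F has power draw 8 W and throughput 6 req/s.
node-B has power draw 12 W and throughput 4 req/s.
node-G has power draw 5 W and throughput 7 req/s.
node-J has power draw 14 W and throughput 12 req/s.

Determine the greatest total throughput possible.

45

Take node-D, node-C, node-G, and node-J: power draw 7 + 5 + 5 + 14 = 31 ≤ 37, throughput 16 + 10 + 7 + 12 = 45.
No other feasible combination does better.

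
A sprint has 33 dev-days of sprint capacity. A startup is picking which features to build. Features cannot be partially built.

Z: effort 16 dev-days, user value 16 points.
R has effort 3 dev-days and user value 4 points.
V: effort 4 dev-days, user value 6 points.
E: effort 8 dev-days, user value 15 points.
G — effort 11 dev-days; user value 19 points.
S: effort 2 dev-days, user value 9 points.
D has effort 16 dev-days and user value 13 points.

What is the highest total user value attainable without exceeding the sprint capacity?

This is an integer program with binary decision variables.
Take R, V, E, G, and S: effort 3 + 4 + 8 + 11 + 2 = 28 ≤ 33, user value 4 + 6 + 15 + 19 + 9 = 53.
No other feasible combination does better.

53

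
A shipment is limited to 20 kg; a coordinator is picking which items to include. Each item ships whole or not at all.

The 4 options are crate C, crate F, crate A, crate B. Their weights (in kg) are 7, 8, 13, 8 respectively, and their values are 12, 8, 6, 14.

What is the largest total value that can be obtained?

crate F + crate B: weight 8 + 8 = 16 ≤ 20, value 8 + 14 = 22.
crate C + crate B: weight 7 + 8 = 15 ≤ 20, value 12 + 14 = 26.
crate C + crate F: weight 7 + 8 = 15 ≤ 20, value 12 + 8 = 20.
Best is crate C and crate B with total value 26.

26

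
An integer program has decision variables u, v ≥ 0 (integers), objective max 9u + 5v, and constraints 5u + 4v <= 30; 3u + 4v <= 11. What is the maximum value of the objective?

27

(u,v)=(3,0): 5·3+4·0=15≤30, 3·3+4·0=9≤11, objective 27.
(u,v)=(2,1): 5·2+4·1=14≤30, 3·2+4·1=10≤11, objective 23.
No feasible integer point exceeds 27.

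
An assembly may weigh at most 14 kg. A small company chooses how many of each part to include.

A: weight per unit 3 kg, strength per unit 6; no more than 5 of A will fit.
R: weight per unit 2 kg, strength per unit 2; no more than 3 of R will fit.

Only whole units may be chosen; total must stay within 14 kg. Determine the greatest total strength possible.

26

A has the best ratio (6/3); taking only A gives at most 4×6 = 24 (stopped by the weight limit).
Mixing does better — 4×A and 1×R: weight 14 ≤ 14, strength 4·6 + 1·2 = 26.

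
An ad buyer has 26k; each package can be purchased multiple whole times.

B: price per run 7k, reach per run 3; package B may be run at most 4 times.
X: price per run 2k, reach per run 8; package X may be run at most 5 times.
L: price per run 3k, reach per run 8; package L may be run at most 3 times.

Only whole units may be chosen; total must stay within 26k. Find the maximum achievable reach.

Take 1×B, 5×X, and 3×L: price 26 ≤ 26, reach 1·3 + 5·8 + 3·8 = 67.
X has the best ratio (8/2) and is taken to its limit of 5; remaining capacity is filled optimally with the others.

67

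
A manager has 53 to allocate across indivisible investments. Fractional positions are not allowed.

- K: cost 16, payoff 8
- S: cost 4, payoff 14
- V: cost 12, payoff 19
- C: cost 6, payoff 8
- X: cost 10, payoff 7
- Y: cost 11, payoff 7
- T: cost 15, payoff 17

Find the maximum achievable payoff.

66

K + S + V + C + T: cost 16 + 4 + 12 + 6 + 15 = 53 ≤ 53, payoff 8 + 14 + 19 + 8 + 17 = 66.
S + V + C + Y + T: cost 4 + 12 + 6 + 11 + 15 = 48 ≤ 53, payoff 14 + 19 + 8 + 7 + 17 = 65.
S + V + C + X + T: cost 4 + 12 + 6 + 10 + 15 = 47 ≤ 53, payoff 14 + 19 + 8 + 7 + 17 = 65.
Best is K, S, V, C, and T with total payoff 66.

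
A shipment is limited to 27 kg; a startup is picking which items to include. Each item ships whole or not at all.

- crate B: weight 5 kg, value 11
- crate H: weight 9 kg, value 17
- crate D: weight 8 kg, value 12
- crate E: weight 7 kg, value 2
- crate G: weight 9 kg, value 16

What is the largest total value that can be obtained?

Allowing fractional choices, the relaxed optimum would be about 50.0, but items are indivisible.
crate B + crate H + crate G: weight 5 + 9 + 9 = 23 ≤ 27, value 11 + 17 + 16 = 44.
crate H + crate D + crate G: weight 9 + 8 + 9 = 26 ≤ 27, value 17 + 12 + 16 = 45.
Best is crate H, crate D, and crate G with total value 45.

45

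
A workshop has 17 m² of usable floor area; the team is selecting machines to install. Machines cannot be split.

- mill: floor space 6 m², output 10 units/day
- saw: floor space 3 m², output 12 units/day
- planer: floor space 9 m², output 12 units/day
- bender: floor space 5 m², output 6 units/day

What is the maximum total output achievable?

30

Allowing fractional choices, the relaxed optimum would be about 32.7, but machines are indivisible.
mill + saw + bender: floor space 6 + 3 + 5 = 14 ≤ 17, output 10 + 12 + 6 = 28.
saw + planer + bender: floor space 3 + 9 + 5 = 17 ≤ 17, output 12 + 12 + 6 = 30.
Best is saw, planer, and bender with total output 30.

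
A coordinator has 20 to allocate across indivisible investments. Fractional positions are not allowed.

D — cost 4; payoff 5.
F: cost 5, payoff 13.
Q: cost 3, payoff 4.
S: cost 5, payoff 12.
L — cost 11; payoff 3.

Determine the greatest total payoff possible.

34

F + Q + S: cost 5 + 3 + 5 = 13 ≤ 20, payoff 13 + 4 + 12 = 29.
D + F + Q + S: cost 4 + 5 + 3 + 5 = 17 ≤ 20, payoff 5 + 13 + 4 + 12 = 34.
D + F + S: cost 4 + 5 + 5 = 14 ≤ 20, payoff 5 + 13 + 12 = 30.
Best is D, F, Q, and S with total payoff 34.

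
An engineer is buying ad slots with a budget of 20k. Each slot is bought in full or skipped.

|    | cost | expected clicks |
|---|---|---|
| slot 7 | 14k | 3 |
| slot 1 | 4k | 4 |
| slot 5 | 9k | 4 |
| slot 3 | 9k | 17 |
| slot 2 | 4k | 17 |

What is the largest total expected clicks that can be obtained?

Take slot 1, slot 3, and slot 2: cost 4 + 9 + 4 = 17 ≤ 20, expected clicks 4 + 17 + 17 = 38.
No other feasible combination does better.

38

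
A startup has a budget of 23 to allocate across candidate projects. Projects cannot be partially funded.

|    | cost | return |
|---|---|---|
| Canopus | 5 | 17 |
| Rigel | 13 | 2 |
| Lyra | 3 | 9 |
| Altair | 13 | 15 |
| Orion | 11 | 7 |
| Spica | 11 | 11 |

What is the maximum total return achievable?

Take Canopus, Lyra, and Altair: cost 5 + 3 + 13 = 21 ≤ 23, return 17 + 9 + 15 = 41.
No other feasible combination does better.

41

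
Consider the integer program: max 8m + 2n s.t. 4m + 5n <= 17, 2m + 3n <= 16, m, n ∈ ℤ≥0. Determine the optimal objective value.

32

(m,n)=(4,0): 4·4+5·0=16≤17, 2·4+3·0=8≤16, objective 32.
(m,n)=(3,1): 4·3+5·1=17≤17, 2·3+3·1=9≤16, objective 26.
(m,n)=(3,0): 4·3+5·0=12≤17, 2·3+3·0=6≤16, objective 24.
The best lattice point is (4,0), giving 32.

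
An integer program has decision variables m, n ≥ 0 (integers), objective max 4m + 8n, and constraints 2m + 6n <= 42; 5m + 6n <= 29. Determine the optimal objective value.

Relaxing integrality, the LP optimum is 38.67 at (m,n) = (0, 4.83), which is not an integer point.
(m,n)=(1,4) is feasible, giving 36.
(m,n)=(0,4) is feasible, giving 32.
(m,n)=(2,3) is feasible, giving 32.
(m,n)=(1,3) is feasible, giving 28.
The best lattice point is (1,4), giving 36.

36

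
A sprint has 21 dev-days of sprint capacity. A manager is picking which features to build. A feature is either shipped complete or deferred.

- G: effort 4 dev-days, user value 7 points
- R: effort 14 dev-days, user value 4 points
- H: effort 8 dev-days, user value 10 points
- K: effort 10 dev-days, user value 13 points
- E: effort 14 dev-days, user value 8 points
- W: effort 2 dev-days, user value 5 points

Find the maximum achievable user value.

Allowing fractional choices, the relaxed optimum would be about 31.2, but features are indivisible.
H + K: effort 8 + 10 = 18 ≤ 21, user value 10 + 13 = 23.
G + K + W: effort 4 + 10 + 2 = 16 ≤ 21, user value 7 + 13 + 5 = 25.
H + K + W: effort 8 + 10 + 2 = 20 ≤ 21, user value 10 + 13 + 5 = 28.
Best is H, K, and W with total user value 28.

28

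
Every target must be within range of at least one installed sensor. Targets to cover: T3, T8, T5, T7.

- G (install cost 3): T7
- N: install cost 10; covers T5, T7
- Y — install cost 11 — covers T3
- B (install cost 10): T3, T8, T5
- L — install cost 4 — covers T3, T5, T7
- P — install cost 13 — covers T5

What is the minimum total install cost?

The greedy cost-per-new-target heuristic would pick L and B for 14, but a cheaper cover exists.
Choose G and B: together they cover T3, T8, T5, T7 — every target.
Total install cost: 3 + 10 = 13.
No cover costs less than 13.

13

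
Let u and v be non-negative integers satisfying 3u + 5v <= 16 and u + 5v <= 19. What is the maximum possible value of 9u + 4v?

(u,v)=(5,0): 3·5+5·0=15≤16, 1·5+5·0=5≤19, objective 45.
(u,v)=(4,0): 3·4+5·0=12≤16, 1·4+5·0=4≤19, objective 36.
The best lattice point is (5,0), giving 45.

45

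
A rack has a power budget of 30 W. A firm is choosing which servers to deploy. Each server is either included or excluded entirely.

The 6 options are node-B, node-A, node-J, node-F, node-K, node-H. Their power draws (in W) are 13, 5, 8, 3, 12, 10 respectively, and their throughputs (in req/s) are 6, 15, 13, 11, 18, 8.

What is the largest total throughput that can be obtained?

57

node-A + node-F + node-K + node-H: power draw 5 + 3 + 12 + 10 = 30 ≤ 30, throughput 15 + 11 + 18 + 8 = 52.
node-A + node-J + node-F + node-H: power draw 5 + 8 + 3 + 10 = 26 ≤ 30, throughput 15 + 13 + 11 + 8 = 47.
node-A + node-J + node-F + node-K: power draw 5 + 8 + 3 + 12 = 28 ≤ 30, throughput 15 + 13 + 11 + 18 = 57.
Best is node-A, node-J, node-F, and node-K with total throughput 57.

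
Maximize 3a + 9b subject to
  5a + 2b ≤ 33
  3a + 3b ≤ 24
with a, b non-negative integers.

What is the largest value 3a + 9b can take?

72

(a,b)=(0,8): 5·0+2·8=16≤33, 3·0+3·8=24≤24, objective 72.
(a,b)=(1,7): 5·1+2·7=19≤33, 3·1+3·7=24≤24, objective 66.
(a,b)=(0,7): 5·0+2·7=14≤33, 3·0+3·7=21≤24, objective 63.
No feasible integer point exceeds 72.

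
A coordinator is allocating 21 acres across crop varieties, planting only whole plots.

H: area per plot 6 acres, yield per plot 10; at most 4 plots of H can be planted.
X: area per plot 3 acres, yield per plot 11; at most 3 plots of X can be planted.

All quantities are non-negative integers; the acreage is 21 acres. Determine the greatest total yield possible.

Take 2×H and 3×X: area 21 ≤ 21, yield 2·10 + 3·11 = 53.
X has the best ratio (11/3) and is taken to its limit of 3; remaining capacity is filled optimally with the others.

53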